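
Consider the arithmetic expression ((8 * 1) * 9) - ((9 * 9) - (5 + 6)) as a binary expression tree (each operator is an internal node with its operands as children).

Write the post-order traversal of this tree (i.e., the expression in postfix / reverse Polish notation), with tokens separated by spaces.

Post-order on an expression tree gives postfix notation: for each operator, emit left operand, right operand, then the operator.

8 1 * 9 * 9 9 * 5 6 + - -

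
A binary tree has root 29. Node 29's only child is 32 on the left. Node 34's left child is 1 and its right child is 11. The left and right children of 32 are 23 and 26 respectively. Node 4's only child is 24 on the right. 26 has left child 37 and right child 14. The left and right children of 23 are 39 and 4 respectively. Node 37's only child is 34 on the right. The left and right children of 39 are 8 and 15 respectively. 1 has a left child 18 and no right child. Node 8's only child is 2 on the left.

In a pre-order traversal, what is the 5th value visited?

8

Pre-order visits the node, then its left subtree, then its right subtree.
Visit 29.
At 29: go left to 32.
  Visit 32.
  At 32: go left to 23.
    Visit 23.
    At 23: go left to 39.
      Visit 39.
      At 39: go left to 8.
        Visit 8.
        At 8: go left to 2.
          2 is a leaf — visit 2.
        At 8: no right child.
      At 39: go right to 15.
        15 is a leaf — visit 15.
    At 23: go right to 4.
      Visit 4.
      At 4: no left child.
      At 4: go right to 24.
        24 is a leaf — visit 24.
  At 32: go right to 26.
    Visit 26.
    At 26: go left to 37.
      Visit 37.
      At 37: no left child.
      At 37: go right to 34.
        Visit 34.
        At 34: go left to 1.
          Visit 1.
          At 1: go left to 18.
            18 is a leaf — visit 18.
          At 1: no right child.
        At 34: go right to 11.
          11 is a leaf — visit 11.
    At 26: go right to 14.
      14 is a leaf — visit 14.
At 29: no right child.
Full pre-order sequence: 29, 32, 23, 39, 8, 2, 15, 4, 24, 26, 37, 34, 1, 18, 11, 14.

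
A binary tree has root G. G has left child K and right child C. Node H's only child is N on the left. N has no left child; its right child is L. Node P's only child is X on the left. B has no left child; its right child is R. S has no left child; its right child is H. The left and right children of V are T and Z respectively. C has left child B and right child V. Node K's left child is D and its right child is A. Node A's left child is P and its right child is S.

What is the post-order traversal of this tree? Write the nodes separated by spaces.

D X P L N H S A K R B T Z V C G

Post-order visits the left subtree, then the right subtree, then the node.
At G: go left to K.
  At K: go left to D.
    D is a leaf — visit D.
  At K: go right to A.
    At A: go left to P.
      At P: go left to X.
        X is a leaf — visit X.
      At P: no right child.
      Visit P.
    At A: go right to S.
      At S: no left child.
      At S: go right to H.
        At H: go left to N.
          At N: no left child.
          At N: go right to L.
            L is a leaf — visit L.
          Visit N.
        At H: no right child.
        Visit H.
      Visit S.
    Visit A.
  Visit K.
At G: go right to C.
  At C: go left to B.
    At B: no left child.
    At B: go right to R.
      R is a leaf — visit R.
    Visit B.
  At C: go right to V.
    At V: go left to T.
      T is a leaf — visit T.
    At V: go right to Z.
      Z is a leaf — visit Z.
    Visit V.
  Visit C.
Visit G.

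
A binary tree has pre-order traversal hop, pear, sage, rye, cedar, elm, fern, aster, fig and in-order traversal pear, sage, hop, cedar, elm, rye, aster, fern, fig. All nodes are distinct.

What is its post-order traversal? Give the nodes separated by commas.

sage, pear, elm, cedar, aster, fig, fern, rye, hop

The first element of pre-order is the root; it splits in-order into left and right subtrees.
Root hop: left subtree has 2 nodes {pear, sage}, right has 6 {cedar, elm, rye, aster, fern, fig}.
  Root pear: left subtree has 0 nodes { }, right has 1 {sage}.
  Root rye: left subtree has 2 nodes {cedar, elm}, right has 3 {aster, fern, fig}.
    Root cedar: left subtree has 0 nodes { }, right has 1 {elm}.
    Root fern: left subtree has 1 node {aster}, right has 1 {fig}.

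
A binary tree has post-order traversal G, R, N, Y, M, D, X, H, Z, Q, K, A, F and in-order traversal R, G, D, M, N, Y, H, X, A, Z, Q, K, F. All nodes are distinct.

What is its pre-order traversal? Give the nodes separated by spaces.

The last element of post-order is the root; it splits in-order into left and right subtrees.
Root F: left subtree has 12 nodes {R, G, D, M, N, Y, H, X, A, Z, Q, K}, right has 0 { }.
  Root A: left subtree has 8 nodes {R, G, D, M, N, Y, H, X}, right has 3 {Z, Q, K}.
    Root H: left subtree has 6 nodes {R, G, D, M, N, Y}, right has 1 {X}.
      Root D: left subtree has 2 nodes {R, G}, right has 3 {M, N, Y}.
        Root R: left subtree has 0 nodes { }, right has 1 {G}.
        Root M: left subtree has 0 nodes { }, right has 2 {N, Y}.
          Root Y: left subtree has 1 node {N}, right has 0 { }.
    Root K: left subtree has 2 nodes {Z, Q}, right has 0 { }.
      Root Q: left subtree has 1 node {Z}, right has 0 { }.

F A H D R G M Y N X K Q Z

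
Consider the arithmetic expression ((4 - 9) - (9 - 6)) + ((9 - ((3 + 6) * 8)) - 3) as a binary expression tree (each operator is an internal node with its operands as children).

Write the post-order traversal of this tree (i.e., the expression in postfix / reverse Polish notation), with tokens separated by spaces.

4 9 - 9 6 - - 9 3 6 + 8 * - 3 - +

Post-order on an expression tree gives postfix notation: for each operator, emit left operand, right operand, then the operator.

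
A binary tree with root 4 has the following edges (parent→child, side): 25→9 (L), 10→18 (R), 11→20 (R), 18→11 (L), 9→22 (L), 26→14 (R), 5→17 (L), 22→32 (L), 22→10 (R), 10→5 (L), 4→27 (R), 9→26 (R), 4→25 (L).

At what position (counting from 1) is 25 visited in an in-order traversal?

12

In-order visits the left subtree, then the node, then the right subtree.
At 4: go left to 25.
  At 25: go left to 9.
    At 9: go left to 22.
      At 22: go left to 32.
        32 is a leaf — visit 32.
      Visit 22.
      At 22: go right to 10.
        At 10: go left to 5.
          At 5: go left to 17.
            17 is a leaf — visit 17.
          Visit 5.
          At 5: no right child.
        Visit 10.
        At 10: go right to 18.
          At 18: go left to 11.
            At 11: no left child.
            Visit 11.
            At 11: go right to 20.
              20 is a leaf — visit 20.
          Visit 18.
          At 18: no right child.
    Visit 9.
    At 9: go right to 26.
      At 26: no left child.
      Visit 26.
      At 26: go right to 14.
        14 is a leaf — visit 14.
  Visit 25.
  At 25: no right child.
Visit 4.
At 4: go right to 27.
  27 is a leaf — visit 27.
Full in-order sequence: 32, 22, 17, 5, 10, 11, 20, 18, 9, 26, 14, 25, 4, 27.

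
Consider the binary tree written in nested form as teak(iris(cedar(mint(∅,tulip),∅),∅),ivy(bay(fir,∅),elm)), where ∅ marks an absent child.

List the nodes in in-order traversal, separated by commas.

mint, tulip, cedar, iris, teak, fir, bay, ivy, elm

In-order visits the left subtree, then the node, then the right subtree.
At teak: go left to iris.
  At iris: go left to cedar.
    At cedar: go left to mint.
      At mint: no left child.
      Visit mint.
      At mint: go right to tulip.
        tulip is a leaf — visit tulip.
    Visit cedar.
    At cedar: no right child.
  Visit iris.
  At iris: no right child.
Visit teak.
At teak: go right to ivy.
  At ivy: go left to bay.
    At bay: go left to fir.
      fir is a leaf — visit fir.
    Visit bay.
    At bay: no right child.
  Visit ivy.
  At ivy: go right to elm.
    elm is a leaf — visit elm.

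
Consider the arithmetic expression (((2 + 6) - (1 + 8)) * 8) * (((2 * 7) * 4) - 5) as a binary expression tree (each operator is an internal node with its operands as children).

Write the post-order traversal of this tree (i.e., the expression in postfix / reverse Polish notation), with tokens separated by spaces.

2 6 + 1 8 + - 8 * 2 7 * 4 * 5 - *

Post-order on an expression tree gives postfix notation: for each operator, emit left operand, right operand, then the operator.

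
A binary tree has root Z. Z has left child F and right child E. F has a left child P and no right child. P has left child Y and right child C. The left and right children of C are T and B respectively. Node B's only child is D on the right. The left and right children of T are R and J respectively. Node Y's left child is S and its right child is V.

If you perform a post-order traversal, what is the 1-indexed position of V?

2

Post-order visits the left subtree, then the right subtree, then the node.
At Z: go left to F.
  At F: go left to P.
    At P: go left to Y.
      At Y: go left to S.
        S is a leaf — visit S.
      At Y: go right to V.
        V is a leaf — visit V.
      Visit Y.
    At P: go right to C.
      At C: go left to T.
        At T: go left to R.
          R is a leaf — visit R.
        At T: go right to J.
          J is a leaf — visit J.
        Visit T.
      At C: go right to B.
        At B: no left child.
        At B: go right to D.
          D is a leaf — visit D.
        Visit B.
      Visit C.
    Visit P.
  At F: no right child.
  Visit F.
At Z: go right to E.
  E is a leaf — visit E.
Visit Z.
Full post-order sequence: S, V, Y, R, J, T, D, B, C, P, F, E, Z.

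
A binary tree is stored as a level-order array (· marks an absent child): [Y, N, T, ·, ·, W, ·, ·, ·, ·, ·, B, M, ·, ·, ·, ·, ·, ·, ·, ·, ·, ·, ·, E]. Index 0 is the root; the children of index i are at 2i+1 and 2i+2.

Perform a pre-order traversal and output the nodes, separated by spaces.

Pre-order visits the node, then its left subtree, then its right subtree.
Visit Y.
At Y: go left to N.
  N is a leaf — visit N.
At Y: go right to T.
  Visit T.
  At T: go left to W.
    Visit W.
    At W: go left to B.
      Visit B.
      At B: no left child.
      At B: go right to E.
        E is a leaf — visit E.
    At W: go right to M.
      M is a leaf — visit M.
  At T: no right child.

Y N T W B E M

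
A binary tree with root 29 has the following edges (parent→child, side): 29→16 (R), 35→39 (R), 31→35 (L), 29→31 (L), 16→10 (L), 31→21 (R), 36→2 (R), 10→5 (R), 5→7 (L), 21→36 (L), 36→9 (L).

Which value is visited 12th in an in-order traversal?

In-order visits the left subtree, then the node, then the right subtree.
At 29: go left to 31.
  At 31: go left to 35.
    At 35: no left child.
    Visit 35.
    At 35: go right to 39.
      39 is a leaf — visit 39.
  Visit 31.
  At 31: go right to 21.
    At 21: go left to 36.
      At 36: go left to 9.
        9 is a leaf — visit 9.
      Visit 36.
      At 36: go right to 2.
        2 is a leaf — visit 2.
    Visit 21.
    At 21: no right child.
Visit 29.
At 29: go right to 16.
  At 16: go left to 10.
    At 10: no left child.
    Visit 10.
    At 10: go right to 5.
      At 5: go left to 7.
        7 is a leaf — visit 7.
      Visit 5.
      At 5: no right child.
  Visit 16.
  At 16: no right child.
Full in-order sequence: 35, 39, 31, 9, 36, 2, 21, 29, 10, 7, 5, 16.

16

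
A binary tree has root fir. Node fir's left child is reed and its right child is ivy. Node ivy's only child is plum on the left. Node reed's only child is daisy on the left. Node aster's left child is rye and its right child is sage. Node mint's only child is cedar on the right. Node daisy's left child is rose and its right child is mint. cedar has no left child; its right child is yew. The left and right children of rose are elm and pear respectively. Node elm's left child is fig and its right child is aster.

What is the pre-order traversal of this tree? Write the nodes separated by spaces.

fir reed daisy rose elm fig aster rye sage pear mint cedar yew ivy plum

Pre-order visits the node, then its left subtree, then its right subtree.
Visit fir.
At fir: go left to reed.
  Visit reed.
  At reed: go left to daisy.
    Visit daisy.
    At daisy: go left to rose.
      Visit rose.
      At rose: go left to elm.
        Visit elm.
        At elm: go left to fig.
          fig is a leaf — visit fig.
        At elm: go right to aster.
          Visit aster.
          At aster: go left to rye.
            rye is a leaf — visit rye.
          At aster: go right to sage.
            sage is a leaf — visit sage.
      At rose: go right to pear.
        pear is a leaf — visit pear.
    At daisy: go right to mint.
      Visit mint.
      At mint: no left child.
      At mint: go right to cedar.
        Visit cedar.
        At cedar: no left child.
        At cedar: go right to yew.
          yew is a leaf — visit yew.
  At reed: no right child.
At fir: go right to ivy.
  Visit ivy.
  At ivy: go left to plum.
    plum is a leaf — visit plum.
  At ivy: no right child.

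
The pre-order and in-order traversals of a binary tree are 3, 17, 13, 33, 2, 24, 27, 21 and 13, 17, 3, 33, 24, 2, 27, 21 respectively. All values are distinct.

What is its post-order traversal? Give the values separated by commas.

The first element of pre-order is the root; it splits in-order into left and right subtrees.
Root 3: left subtree has 2 nodes {13, 17}, right has 5 {33, 24, 2, 27, 21}.
  Root 17: left subtree has 1 node {13}, right has 0 { }.
  Root 33: left subtree has 0 nodes { }, right has 4 {24, 2, 27, 21}.
    Root 2: left subtree has 1 node {24}, right has 2 {27, 21}.
      Root 27: left subtree has 0 nodes { }, right has 1 {21}.

13, 17, 24, 21, 27, 2, 33, 3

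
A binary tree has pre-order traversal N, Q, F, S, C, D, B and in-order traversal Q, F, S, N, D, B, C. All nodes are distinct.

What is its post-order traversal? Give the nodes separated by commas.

S, F, Q, B, D, C, N

The first element of pre-order is the root; it splits in-order into left and right subtrees.
Root N: left subtree has 3 nodes {Q, F, S}, right has 3 {D, B, C}.
  Root Q: left subtree has 0 nodes { }, right has 2 {F, S}.
    Root F: left subtree has 0 nodes { }, right has 1 {S}.
  Root C: left subtree has 2 nodes {D, B}, right has 0 { }.
    Root D: left subtree has 0 nodes { }, right has 1 {B}.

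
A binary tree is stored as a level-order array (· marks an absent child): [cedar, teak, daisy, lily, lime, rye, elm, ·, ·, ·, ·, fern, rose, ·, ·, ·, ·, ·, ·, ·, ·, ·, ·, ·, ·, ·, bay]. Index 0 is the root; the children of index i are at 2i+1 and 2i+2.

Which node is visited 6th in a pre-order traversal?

rye

Pre-order visits the node, then its left subtree, then its right subtree.
Visit cedar.
At cedar: go left to teak.
  Visit teak.
  At teak: go left to lily.
    lily is a leaf — visit lily.
  At teak: go right to lime.
    lime is a leaf — visit lime.
At cedar: go right to daisy.
  Visit daisy.
  At daisy: go left to rye.
    Visit rye.
    At rye: go left to fern.
      fern is a leaf — visit fern.
    At rye: go right to rose.
      Visit rose.
      At rose: no left child.
      At rose: go right to bay.
        bay is a leaf — visit bay.
  At daisy: go right to elm.
    elm is a leaf — visit elm.
Full pre-order sequence: cedar, teak, lily, lime, daisy, rye, fern, rose, bay, elm.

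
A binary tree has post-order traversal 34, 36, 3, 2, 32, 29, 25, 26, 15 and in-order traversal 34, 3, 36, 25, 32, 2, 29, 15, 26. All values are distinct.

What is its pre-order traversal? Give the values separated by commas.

15, 25, 3, 34, 36, 29, 32, 2, 26

The last element of post-order is the root; it splits in-order into left and right subtrees.
Root 15: left subtree has 7 nodes {34, 3, 36, 25, 32, 2, 29}, right has 1 {26}.
  Root 25: left subtree has 3 nodes {34, 3, 36}, right has 3 {32, 2, 29}.
    Root 3: left subtree has 1 node {34}, right has 1 {36}.
    Root 29: left subtree has 2 nodes {32, 2}, right has 0 { }.
      Root 32: left subtree has 0 nodes { }, right has 1 {2}.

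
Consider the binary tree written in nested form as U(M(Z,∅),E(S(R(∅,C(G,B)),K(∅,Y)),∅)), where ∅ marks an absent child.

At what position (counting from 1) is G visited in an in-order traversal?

In-order visits the left subtree, then the node, then the right subtree.
At U: go left to M.
  At M: go left to Z.
    Z is a leaf — visit Z.
  Visit M.
  At M: no right child.
Visit U.
At U: go right to E.
  At E: go left to S.
    At S: go left to R.
      At R: no left child.
      Visit R.
      At R: go right to C.
        At C: go left to G.
          G is a leaf — visit G.
        Visit C.
        At C: go right to B.
          B is a leaf — visit B.
    Visit S.
    At S: go right to K.
      At K: no left child.
      Visit K.
      At K: go right to Y.
        Y is a leaf — visit Y.
  Visit E.
  At E: no right child.
Full in-order sequence: Z, M, U, R, G, C, B, S, K, Y, E.

5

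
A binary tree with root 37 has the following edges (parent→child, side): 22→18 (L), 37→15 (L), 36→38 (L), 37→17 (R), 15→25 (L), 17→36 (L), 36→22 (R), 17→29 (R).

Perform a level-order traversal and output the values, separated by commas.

Level-order visits nodes level by level from the root, left to right within each level.
Level 0: 37
Level 1: 15, 17
Level 2: 25, 36, 29
Level 3: 38, 22
Level 4: 18

37, 15, 17, 25, 36, 29, 38, 22, 18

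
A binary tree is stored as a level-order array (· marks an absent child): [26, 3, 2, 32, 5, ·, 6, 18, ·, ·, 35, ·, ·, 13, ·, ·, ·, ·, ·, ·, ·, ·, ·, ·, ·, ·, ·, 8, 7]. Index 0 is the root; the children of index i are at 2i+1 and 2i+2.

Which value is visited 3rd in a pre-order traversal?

32

Pre-order visits the node, then its left subtree, then its right subtree.
Visit 26.
At 26: go left to 3.
  Visit 3.
  At 3: go left to 32.
    Visit 32.
    At 32: go left to 18.
      18 is a leaf — visit 18.
    At 32: no right child.
  At 3: go right to 5.
    Visit 5.
    At 5: no left child.
    At 5: go right to 35.
      35 is a leaf — visit 35.
At 26: go right to 2.
  Visit 2.
  At 2: no left child.
  At 2: go right to 6.
    Visit 6.
    At 6: go left to 13.
      Visit 13.
      At 13: go left to 8.
        8 is a leaf — visit 8.
      At 13: go right to 7.
        7 is a leaf — visit 7.
    At 6: no right child.
Full pre-order sequence: 26, 3, 32, 18, 5, 35, 2, 6, 13, 8, 7.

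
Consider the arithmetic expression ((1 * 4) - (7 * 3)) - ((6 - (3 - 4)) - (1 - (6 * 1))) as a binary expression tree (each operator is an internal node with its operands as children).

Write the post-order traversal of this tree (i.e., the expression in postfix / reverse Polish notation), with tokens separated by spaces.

Post-order on an expression tree gives postfix notation: for each operator, emit left operand, right operand, then the operator.

1 4 * 7 3 * - 6 3 4 - - 1 6 1 * - - -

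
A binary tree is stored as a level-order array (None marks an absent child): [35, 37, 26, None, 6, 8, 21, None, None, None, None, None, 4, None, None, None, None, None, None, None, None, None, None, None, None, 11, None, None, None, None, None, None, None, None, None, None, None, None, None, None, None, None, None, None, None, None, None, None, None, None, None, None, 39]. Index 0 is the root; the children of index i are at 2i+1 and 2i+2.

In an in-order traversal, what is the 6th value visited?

In-order visits the left subtree, then the node, then the right subtree.
At 35: go left to 37.
  At 37: no left child.
  Visit 37.
  At 37: go right to 6.
    6 is a leaf — visit 6.
Visit 35.
At 35: go right to 26.
  At 26: go left to 8.
    At 8: no left child.
    Visit 8.
    At 8: go right to 4.
      At 4: go left to 11.
        At 11: no left child.
        Visit 11.
        At 11: go right to 39.
          39 is a leaf — visit 39.
      Visit 4.
      At 4: no right child.
  Visit 26.
  At 26: go right to 21.
    21 is a leaf — visit 21.
Full in-order sequence: 37, 6, 35, 8, 11, 39, 4, 26, 21.

39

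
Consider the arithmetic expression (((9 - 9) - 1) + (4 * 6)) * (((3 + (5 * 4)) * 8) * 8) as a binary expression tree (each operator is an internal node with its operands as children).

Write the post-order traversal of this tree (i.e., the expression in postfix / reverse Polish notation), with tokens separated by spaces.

Post-order on an expression tree gives postfix notation: for each operator, emit left operand, right operand, then the operator.

9 9 - 1 - 4 6 * + 3 5 4 * + 8 * 8 * *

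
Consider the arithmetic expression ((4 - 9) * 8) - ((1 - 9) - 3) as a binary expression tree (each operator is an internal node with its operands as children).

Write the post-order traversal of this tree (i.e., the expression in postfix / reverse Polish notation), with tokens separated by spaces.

4 9 - 8 * 1 9 - 3 - -

Post-order on an expression tree gives postfix notation: for each operator, emit left operand, right operand, then the operator.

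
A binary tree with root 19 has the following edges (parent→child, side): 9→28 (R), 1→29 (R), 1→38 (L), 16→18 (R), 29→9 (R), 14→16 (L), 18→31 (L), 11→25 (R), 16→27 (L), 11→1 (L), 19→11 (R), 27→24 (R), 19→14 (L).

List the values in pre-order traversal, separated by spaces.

19 14 16 27 24 18 31 11 1 38 29 9 28 25

Pre-order visits the node, then its left subtree, then its right subtree.
Visit 19.
At 19: go left to 14.
  Visit 14.
  At 14: go left to 16.
    Visit 16.
    At 16: go left to 27.
      Visit 27.
      At 27: no left child.
      At 27: go right to 24.
        24 is a leaf — visit 24.
    At 16: go right to 18.
      Visit 18.
      At 18: go left to 31.
        31 is a leaf — visit 31.
      At 18: no right child.
  At 14: no right child.
At 19: go right to 11.
  Visit 11.
  At 11: go left to 1.
    Visit 1.
    At 1: go left to 38.
      38 is a leaf — visit 38.
    At 1: go right to 29.
      Visit 29.
      At 29: no left child.
      At 29: go right to 9.
        Visit 9.
        At 9: no left child.
        At 9: go right to 28.
          28 is a leaf — visit 28.
  At 11: go right to 25.
    25 is a leaf — visit 25.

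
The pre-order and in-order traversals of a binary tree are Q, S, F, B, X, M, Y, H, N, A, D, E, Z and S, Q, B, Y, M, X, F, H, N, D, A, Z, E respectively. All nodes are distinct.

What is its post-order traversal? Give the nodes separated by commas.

S, Y, M, X, B, D, Z, E, A, N, H, F, Q

The first element of pre-order is the root; it splits in-order into left and right subtrees.
Root Q: left subtree has 1 node {S}, right has 11 {B, Y, M, X, F, H, N, D, A, Z, E}.
  Root F: left subtree has 4 nodes {B, Y, M, X}, right has 6 {H, N, D, A, Z, E}.
    Root B: left subtree has 0 nodes { }, right has 3 {Y, M, X}.
      Root X: left subtree has 2 nodes {Y, M}, right has 0 { }.
        Root M: left subtree has 1 node {Y}, right has 0 { }.
    Root H: left subtree has 0 nodes { }, right has 5 {N, D, A, Z, E}.
      Root N: left subtree has 0 nodes { }, right has 4 {D, A, Z, E}.
        Root A: left subtree has 1 node {D}, right has 2 {Z, E}.
          Root E: left subtree has 1 node {Z}, right has 0 { }.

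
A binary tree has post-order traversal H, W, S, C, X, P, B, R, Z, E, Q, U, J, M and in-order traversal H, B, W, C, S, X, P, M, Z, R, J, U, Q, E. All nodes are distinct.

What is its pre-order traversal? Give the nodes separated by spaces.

The last element of post-order is the root; it splits in-order into left and right subtrees.
Root M: left subtree has 7 nodes {H, B, W, C, S, X, P}, right has 6 {Z, R, J, U, Q, E}.
  Root B: left subtree has 1 node {H}, right has 5 {W, C, S, X, P}.
    Root P: left subtree has 4 nodes {W, C, S, X}, right has 0 { }.
      Root X: left subtree has 3 nodes {W, C, S}, right has 0 { }.
        Root C: left subtree has 1 node {W}, right has 1 {S}.
  Root J: left subtree has 2 nodes {Z, R}, right has 3 {U, Q, E}.
    Root Z: left subtree has 0 nodes { }, right has 1 {R}.
    Root U: left subtree has 0 nodes { }, right has 2 {Q, E}.
      Root Q: left subtree has 0 nodes { }, right has 1 {E}.

M B H P X C W S J Z R U Q E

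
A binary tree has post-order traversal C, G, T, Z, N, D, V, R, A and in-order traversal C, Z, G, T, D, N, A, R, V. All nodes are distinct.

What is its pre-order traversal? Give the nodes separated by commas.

The last element of post-order is the root; it splits in-order into left and right subtrees.
Root A: left subtree has 6 nodes {C, Z, G, T, D, N}, right has 2 {R, V}.
  Root D: left subtree has 4 nodes {C, Z, G, T}, right has 1 {N}.
    Root Z: left subtree has 1 node {C}, right has 2 {G, T}.
      Root T: left subtree has 1 node {G}, right has 0 { }.
  Root R: left subtree has 0 nodes { }, right has 1 {V}.

A, D, Z, C, T, G, N, R, V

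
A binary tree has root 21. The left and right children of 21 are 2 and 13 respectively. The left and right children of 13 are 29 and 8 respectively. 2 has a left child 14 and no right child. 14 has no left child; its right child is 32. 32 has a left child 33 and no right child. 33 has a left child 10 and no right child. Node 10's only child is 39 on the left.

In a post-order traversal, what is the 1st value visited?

39

Post-order visits the left subtree, then the right subtree, then the node.
At 21: go left to 2.
  At 2: go left to 14.
    At 14: no left child.
    At 14: go right to 32.
      At 32: go left to 33.
        At 33: go left to 10.
          At 10: go left to 39.
            39 is a leaf — visit 39.
          At 10: no right child.
          Visit 10.
        At 33: no right child.
        Visit 33.
      At 32: no right child.
      Visit 32.
    Visit 14.
  At 2: no right child.
  Visit 2.
At 21: go right to 13.
  At 13: go left to 29.
    29 is a leaf — visit 29.
  At 13: go right to 8.
    8 is a leaf — visit 8.
  Visit 13.
Visit 21.
Full post-order sequence: 39, 10, 33, 32, 14, 2, 29, 8, 13, 21.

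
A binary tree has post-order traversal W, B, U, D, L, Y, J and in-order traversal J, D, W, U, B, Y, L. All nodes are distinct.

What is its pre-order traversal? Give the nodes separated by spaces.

J Y D U W B L

The last element of post-order is the root; it splits in-order into left and right subtrees.
Root J: left subtree has 0 nodes { }, right has 6 {D, W, U, B, Y, L}.
  Root Y: left subtree has 4 nodes {D, W, U, B}, right has 1 {L}.
    Root D: left subtree has 0 nodes { }, right has 3 {W, U, B}.
      Root U: left subtree has 1 node {W}, right has 1 {B}.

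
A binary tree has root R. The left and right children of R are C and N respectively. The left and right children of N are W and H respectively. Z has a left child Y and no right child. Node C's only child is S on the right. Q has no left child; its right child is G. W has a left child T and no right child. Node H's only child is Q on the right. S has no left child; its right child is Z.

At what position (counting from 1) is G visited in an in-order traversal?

11

In-order visits the left subtree, then the node, then the right subtree.
At R: go left to C.
  At C: no left child.
  Visit C.
  At C: go right to S.
    At S: no left child.
    Visit S.
    At S: go right to Z.
      At Z: go left to Y.
        Y is a leaf — visit Y.
      Visit Z.
      At Z: no right child.
Visit R.
At R: go right to N.
  At N: go left to W.
    At W: go left to T.
      T is a leaf — visit T.
    Visit W.
    At W: no right child.
  Visit N.
  At N: go right to H.
    At H: no left child.
    Visit H.
    At H: go right to Q.
      At Q: no left child.
      Visit Q.
      At Q: go right to G.
        G is a leaf — visit G.
Full in-order sequence: C, S, Y, Z, R, T, W, N, H, Q, G.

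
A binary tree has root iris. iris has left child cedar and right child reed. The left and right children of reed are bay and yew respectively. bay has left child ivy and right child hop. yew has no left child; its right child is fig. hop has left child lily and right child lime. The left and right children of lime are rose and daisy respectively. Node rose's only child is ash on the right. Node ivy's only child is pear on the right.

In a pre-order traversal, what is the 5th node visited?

ivy

Pre-order visits the node, then its left subtree, then its right subtree.
Visit iris.
At iris: go left to cedar.
  cedar is a leaf — visit cedar.
At iris: go right to reed.
  Visit reed.
  At reed: go left to bay.
    Visit bay.
    At bay: go left to ivy.
      Visit ivy.
      At ivy: no left child.
      At ivy: go right to pear.
        pear is a leaf — visit pear.
    At bay: go right to hop.
      Visit hop.
      At hop: go left to lily.
        lily is a leaf — visit lily.
      At hop: go right to lime.
        Visit lime.
        At lime: go left to rose.
          Visit rose.
          At rose: no left child.
          At rose: go right to ash.
            ash is a leaf — visit ash.
        At lime: go right to daisy.
          daisy is a leaf — visit daisy.
  At reed: go right to yew.
    Visit yew.
    At yew: no left child.
    At yew: go right to fig.
      fig is a leaf — visit fig.
Full pre-order sequence: iris, cedar, reed, bay, ivy, pear, hop, lily, lime, rose, ash, daisy, yew, fig.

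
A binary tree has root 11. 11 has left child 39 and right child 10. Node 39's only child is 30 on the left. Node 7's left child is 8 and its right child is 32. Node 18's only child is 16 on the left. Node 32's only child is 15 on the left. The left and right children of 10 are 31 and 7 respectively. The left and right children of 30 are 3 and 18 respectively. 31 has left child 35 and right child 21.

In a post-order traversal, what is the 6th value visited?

Post-order visits the left subtree, then the right subtree, then the node.
At 11: go left to 39.
  At 39: go left to 30.
    At 30: go left to 3.
      3 is a leaf — visit 3.
    At 30: go right to 18.
      At 18: go left to 16.
        16 is a leaf — visit 16.
      At 18: no right child.
      Visit 18.
    Visit 30.
  At 39: no right child.
  Visit 39.
At 11: go right to 10.
  At 10: go left to 31.
    At 31: go left to 35.
      35 is a leaf — visit 35.
    At 31: go right to 21.
      21 is a leaf — visit 21.
    Visit 31.
  At 10: go right to 7.
    At 7: go left to 8.
      8 is a leaf — visit 8.
    At 7: go right to 32.
      At 32: go left to 15.
        15 is a leaf — visit 15.
      At 32: no right child.
      Visit 32.
    Visit 7.
  Visit 10.
Visit 11.
Full post-order sequence: 3, 16, 18, 30, 39, 35, 21, 31, 8, 15, 32, 7, 10, 11.

35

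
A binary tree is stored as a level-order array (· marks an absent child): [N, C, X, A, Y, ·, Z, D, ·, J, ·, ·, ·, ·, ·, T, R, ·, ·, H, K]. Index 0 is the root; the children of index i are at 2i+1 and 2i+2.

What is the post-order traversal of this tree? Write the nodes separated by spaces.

Post-order visits the left subtree, then the right subtree, then the node.
At N: go left to C.
  At C: go left to A.
    At A: go left to D.
      At D: go left to T.
        T is a leaf — visit T.
      At D: go right to R.
        R is a leaf — visit R.
      Visit D.
    At A: no right child.
    Visit A.
  At C: go right to Y.
    At Y: go left to J.
      At J: go left to H.
        H is a leaf — visit H.
      At J: go right to K.
        K is a leaf — visit K.
      Visit J.
    At Y: no right child.
    Visit Y.
  Visit C.
At N: go right to X.
  At X: no left child.
  At X: go right to Z.
    Z is a leaf — visit Z.
  Visit X.
Visit N.

T R D A H K J Y C Z X N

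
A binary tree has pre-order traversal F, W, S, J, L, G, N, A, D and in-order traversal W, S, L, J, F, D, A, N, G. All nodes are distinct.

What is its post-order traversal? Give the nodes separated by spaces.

The first element of pre-order is the root; it splits in-order into left and right subtrees.
Root F: left subtree has 4 nodes {W, S, L, J}, right has 4 {D, A, N, G}.
  Root W: left subtree has 0 nodes { }, right has 3 {S, L, J}.
    Root S: left subtree has 0 nodes { }, right has 2 {L, J}.
      Root J: left subtree has 1 node {L}, right has 0 { }.
  Root G: left subtree has 3 nodes {D, A, N}, right has 0 { }.
    Root N: left subtree has 2 nodes {D, A}, right has 0 { }.
      Root A: left subtree has 1 node {D}, right has 0 { }.

L J S W D A N G F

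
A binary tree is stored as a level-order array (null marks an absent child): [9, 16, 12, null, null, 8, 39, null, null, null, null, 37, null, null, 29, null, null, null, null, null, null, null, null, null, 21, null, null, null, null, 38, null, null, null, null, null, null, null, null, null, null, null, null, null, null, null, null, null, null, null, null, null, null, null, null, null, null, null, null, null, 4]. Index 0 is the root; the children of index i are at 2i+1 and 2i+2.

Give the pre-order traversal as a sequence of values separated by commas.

9, 16, 12, 8, 37, 21, 39, 29, 38, 4

Pre-order visits the node, then its left subtree, then its right subtree.
Visit 9.
At 9: go left to 16.
  16 is a leaf — visit 16.
At 9: go right to 12.
  Visit 12.
  At 12: go left to 8.
    Visit 8.
    At 8: go left to 37.
      Visit 37.
      At 37: no left child.
      At 37: go right to 21.
        21 is a leaf — visit 21.
    At 8: no right child.
  At 12: go right to 39.
    Visit 39.
    At 39: no left child.
    At 39: go right to 29.
      Visit 29.
      At 29: go left to 38.
        Visit 38.
        At 38: go left to 4.
          4 is a leaf — visit 4.
        At 38: no right child.
      At 29: no right child.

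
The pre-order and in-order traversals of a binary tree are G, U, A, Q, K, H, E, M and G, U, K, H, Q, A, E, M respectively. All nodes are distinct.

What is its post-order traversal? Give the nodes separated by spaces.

H K Q M E A U G

The first element of pre-order is the root; it splits in-order into left and right subtrees.
Root G: left subtree has 0 nodes { }, right has 7 {U, K, H, Q, A, E, M}.
  Root U: left subtree has 0 nodes { }, right has 6 {K, H, Q, A, E, M}.
    Root A: left subtree has 3 nodes {K, H, Q}, right has 2 {E, M}.
      Root Q: left subtree has 2 nodes {K, H}, right has 0 { }.
        Root K: left subtree has 0 nodes { }, right has 1 {H}.
      Root E: left subtree has 0 nodes { }, right has 1 {M}.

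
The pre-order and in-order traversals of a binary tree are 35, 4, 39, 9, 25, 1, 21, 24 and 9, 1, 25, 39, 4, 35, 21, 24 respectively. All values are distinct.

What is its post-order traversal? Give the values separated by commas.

1, 25, 9, 39, 4, 24, 21, 35

The first element of pre-order is the root; it splits in-order into left and right subtrees.
Root 35: left subtree has 5 nodes {9, 1, 25, 39, 4}, right has 2 {21, 24}.
  Root 4: left subtree has 4 nodes {9, 1, 25, 39}, right has 0 { }.
    Root 39: left subtree has 3 nodes {9, 1, 25}, right has 0 { }.
      Root 9: left subtree has 0 nodes { }, right has 2 {1, 25}.
        Root 25: left subtree has 1 node {1}, right has 0 { }.
  Root 21: left subtree has 0 nodes { }, right has 1 {24}.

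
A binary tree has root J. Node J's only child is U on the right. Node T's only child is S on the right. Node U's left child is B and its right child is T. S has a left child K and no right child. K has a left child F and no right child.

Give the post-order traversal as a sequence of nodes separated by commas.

B, F, K, S, T, U, J

Post-order visits the left subtree, then the right subtree, then the node.
At J: no left child.
At J: go right to U.
  At U: go left to B.
    B is a leaf — visit B.
  At U: go right to T.
    At T: no left child.
    At T: go right to S.
      At S: go left to K.
        At K: go left to F.
          F is a leaf — visit F.
        At K: no right child.
        Visit K.
      At S: no right child.
      Visit S.
    Visit T.
  Visit U.
Visit J.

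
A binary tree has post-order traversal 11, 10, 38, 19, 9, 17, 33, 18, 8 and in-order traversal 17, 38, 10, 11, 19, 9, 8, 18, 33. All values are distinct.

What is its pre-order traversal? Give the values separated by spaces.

The last element of post-order is the root; it splits in-order into left and right subtrees.
Root 8: left subtree has 6 nodes {17, 38, 10, 11, 19, 9}, right has 2 {18, 33}.
  Root 17: left subtree has 0 nodes { }, right has 5 {38, 10, 11, 19, 9}.
    Root 9: left subtree has 4 nodes {38, 10, 11, 19}, right has 0 { }.
      Root 19: left subtree has 3 nodes {38, 10, 11}, right has 0 { }.
        Root 38: left subtree has 0 nodes { }, right has 2 {10, 11}.
          Root 10: left subtree has 0 nodes { }, right has 1 {11}.
  Root 18: left subtree has 0 nodes { }, right has 1 {33}.

8 17 9 19 38 10 11 18 33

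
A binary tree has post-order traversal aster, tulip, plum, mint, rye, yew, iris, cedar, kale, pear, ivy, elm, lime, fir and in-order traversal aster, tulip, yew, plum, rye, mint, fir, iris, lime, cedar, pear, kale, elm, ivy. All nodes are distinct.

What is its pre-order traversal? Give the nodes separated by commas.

The last element of post-order is the root; it splits in-order into left and right subtrees.
Root fir: left subtree has 6 nodes {aster, tulip, yew, plum, rye, mint}, right has 7 {iris, lime, cedar, pear, kale, elm, ivy}.
  Root yew: left subtree has 2 nodes {aster, tulip}, right has 3 {plum, rye, mint}.
    Root tulip: left subtree has 1 node {aster}, right has 0 { }.
    Root rye: left subtree has 1 node {plum}, right has 1 {mint}.
  Root lime: left subtree has 1 node {iris}, right has 5 {cedar, pear, kale, elm, ivy}.
    Root elm: left subtree has 3 nodes {cedar, pear, kale}, right has 1 {ivy}.
      Root pear: left subtree has 1 node {cedar}, right has 1 {kale}.

fir, yew, tulip, aster, rye, plum, mint, lime, iris, elm, pear, cedar, kale, ivy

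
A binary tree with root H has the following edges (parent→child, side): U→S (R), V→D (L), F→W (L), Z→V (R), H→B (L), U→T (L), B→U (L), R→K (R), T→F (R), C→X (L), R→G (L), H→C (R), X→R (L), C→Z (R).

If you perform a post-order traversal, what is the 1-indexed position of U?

5

Post-order visits the left subtree, then the right subtree, then the node.
At H: go left to B.
  At B: go left to U.
    At U: go left to T.
      At T: no left child.
      At T: go right to F.
        At F: go left to W.
          W is a leaf — visit W.
        At F: no right child.
        Visit F.
      Visit T.
    At U: go right to S.
      S is a leaf — visit S.
    Visit U.
  At B: no right child.
  Visit B.
At H: go right to C.
  At C: go left to X.
    At X: go left to R.
      At R: go left to G.
        G is a leaf — visit G.
      At R: go right to K.
        K is a leaf — visit K.
      Visit R.
    At X: no right child.
    Visit X.
  At C: go right to Z.
    At Z: no left child.
    At Z: go right to V.
      At V: go left to D.
        D is a leaf — visit D.
      At V: no right child.
      Visit V.
    Visit Z.
  Visit C.
Visit H.
Full post-order sequence: W, F, T, S, U, B, G, K, R, X, D, V, Z, C, H.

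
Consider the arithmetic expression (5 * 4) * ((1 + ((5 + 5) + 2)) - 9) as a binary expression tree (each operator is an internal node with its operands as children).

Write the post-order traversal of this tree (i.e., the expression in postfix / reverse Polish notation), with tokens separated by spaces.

5 4 * 1 5 5 + 2 + + 9 - *

Post-order on an expression tree gives postfix notation: for each operator, emit left operand, right operand, then the operator.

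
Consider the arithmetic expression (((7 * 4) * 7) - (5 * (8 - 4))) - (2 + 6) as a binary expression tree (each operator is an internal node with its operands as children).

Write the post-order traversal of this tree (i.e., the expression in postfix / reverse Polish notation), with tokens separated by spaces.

7 4 * 7 * 5 8 4 - * - 2 6 + -

Post-order on an expression tree gives postfix notation: for each operator, emit left operand, right operand, then the operator.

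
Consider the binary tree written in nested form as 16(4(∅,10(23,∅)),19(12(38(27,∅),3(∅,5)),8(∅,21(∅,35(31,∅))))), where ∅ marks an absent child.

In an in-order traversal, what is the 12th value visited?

In-order visits the left subtree, then the node, then the right subtree.
At 16: go left to 4.
  At 4: no left child.
  Visit 4.
  At 4: go right to 10.
    At 10: go left to 23.
      23 is a leaf — visit 23.
    Visit 10.
    At 10: no right child.
Visit 16.
At 16: go right to 19.
  At 19: go left to 12.
    At 12: go left to 38.
      At 38: go left to 27.
        27 is a leaf — visit 27.
      Visit 38.
      At 38: no right child.
    Visit 12.
    At 12: go right to 3.
      At 3: no left child.
      Visit 3.
      At 3: go right to 5.
        5 is a leaf — visit 5.
  Visit 19.
  At 19: go right to 8.
    At 8: no left child.
    Visit 8.
    At 8: go right to 21.
      At 21: no left child.
      Visit 21.
      At 21: go right to 35.
        At 35: go left to 31.
          31 is a leaf — visit 31.
        Visit 35.
        At 35: no right child.
Full in-order sequence: 4, 23, 10, 16, 27, 38, 12, 3, 5, 19, 8, 21, 31, 35.

21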